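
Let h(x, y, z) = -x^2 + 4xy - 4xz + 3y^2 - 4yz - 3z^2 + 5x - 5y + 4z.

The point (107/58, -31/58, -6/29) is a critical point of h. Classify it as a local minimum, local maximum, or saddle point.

The Hessian is constant: H = [[-2, 4, -4], [4, 6, -4], [-4, -4, -6]].
Leading principal minors: Δ₁ = -2, Δ₂ = -28, Δ₃ = 232.
The minors fit neither the all-positive nor the alternating-sign pattern, so H is indefinite: a saddle point.

saddle point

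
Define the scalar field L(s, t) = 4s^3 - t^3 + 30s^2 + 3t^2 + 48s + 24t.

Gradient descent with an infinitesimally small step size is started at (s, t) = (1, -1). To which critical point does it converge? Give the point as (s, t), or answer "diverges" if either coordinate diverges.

L is separable, so gradient descent decouples: s follows -∂L/∂s, t follows -∂L/∂t.
∂L/∂s = 12(s + 1)(s + 4); at s=1 this is 120, so s decreases.
∂L/∂t = -3(t - 4)(t + 2); at t=-1 this is 15, so t decreases.
s converges to its nearest critical value -1 (a local min of the s-part); t converges to -2. The iterate converges to (-1, -2).

(-1, -2)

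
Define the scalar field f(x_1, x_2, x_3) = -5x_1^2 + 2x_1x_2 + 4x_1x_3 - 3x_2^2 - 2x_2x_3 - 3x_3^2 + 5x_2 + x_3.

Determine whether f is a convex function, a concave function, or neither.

concave

f is quadratic, so its Hessian is the constant matrix H = [[-10, 2, 4], [2, -6, -2], [4, -2, -6]].
Leading principal minors: -10, 56, -232.
Signs alternate −, +, − ⇒ H ≺ 0 ⇒ concave.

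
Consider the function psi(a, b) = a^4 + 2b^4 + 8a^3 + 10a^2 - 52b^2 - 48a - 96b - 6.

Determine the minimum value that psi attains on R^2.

psi(a,b) separates as P(a) + Q(b) − 6, so its minimum is min P + min Q − 6.
P'(a) = 4(a - 1)(a + 3)(a + 4) vanishes at a ∈ {-4, -3, 1}; Q'(b) = 8(b - 4)(b + 1)(b + 3) vanishes at b ∈ {-3, -1, 4}.
Local minima of P (where P''>0): P(-4)=96, P(1)=-29. Local minima of Q: Q(-3)=-18, Q(4)=-704.
So the global minimum of psi is P(1) + Q(4) − 6 = -29 − 704 − 6 = -739, attained at (1, 4).

-739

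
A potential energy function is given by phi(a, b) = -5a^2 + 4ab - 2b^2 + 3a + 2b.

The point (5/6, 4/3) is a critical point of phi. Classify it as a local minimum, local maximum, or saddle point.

local maximum

The Hessian of phi is constant: H = [[-10, 4], [4, -4]].
det(H) = (-10)·(-4) − 4² = 24.
det(H) > 0 and tr(H) = -14 < 0, so H is negative definite and the point is a local maximum.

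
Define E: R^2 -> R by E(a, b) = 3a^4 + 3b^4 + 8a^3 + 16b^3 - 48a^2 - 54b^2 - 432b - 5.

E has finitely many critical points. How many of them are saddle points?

E separates as a function of a plus a function of b, so ∇E=0 decouples.
∂E/∂a = 12a(a - 2)(a + 4) = 0 at a ∈ {-4, 0, 2}; ∂E/∂b = 12(b - 3)(b + 3)(b + 4) = 0 at b ∈ {-4, -3, 3}.
The Hessian is diagonal: diag(E_aa, E_bb). Second derivatives: E_aa(-4)=288, E_aa(0)=-96, E_aa(2)=144; E_bb(-4)=84, E_bb(-3)=-72, E_bb(3)=504.
Saddle points occur where the two diagonal entries have opposite signs: (-4, -3), (0, -4), (0, 3), (2, -3). Count: 4.

4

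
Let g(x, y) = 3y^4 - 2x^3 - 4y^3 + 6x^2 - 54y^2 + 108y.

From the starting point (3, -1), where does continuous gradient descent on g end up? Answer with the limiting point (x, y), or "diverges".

g is separable, so gradient descent decouples: x follows -∂g/∂x, y follows -∂g/∂y.
∂g/∂x = -6x(x - 2); at x=3 this is -18, so x increases.
∂g/∂y = 12(y - 3)(y - 1)(y + 3); at y=-1 this is 192, so y decreases.
The x-coordinate has no critical point in that direction and runs off to infinity.

diverges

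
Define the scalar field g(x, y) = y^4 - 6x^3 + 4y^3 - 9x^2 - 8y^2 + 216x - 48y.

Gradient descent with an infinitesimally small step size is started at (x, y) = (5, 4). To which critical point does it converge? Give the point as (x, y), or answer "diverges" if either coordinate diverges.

diverges

g is separable, so gradient descent decouples: x follows -∂g/∂x, y follows -∂g/∂y.
∂g/∂x = -18(x - 3)(x + 4); at x=5 this is -324, so x increases.
∂g/∂y = 4(y - 2)(y + 2)(y + 3); at y=4 this is 336, so y decreases.
The x-coordinate has no critical point in that direction and runs off to infinity.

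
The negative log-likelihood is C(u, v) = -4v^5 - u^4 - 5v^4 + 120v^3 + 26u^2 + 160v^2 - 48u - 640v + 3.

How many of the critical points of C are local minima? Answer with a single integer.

2

C separates as a function of u plus a function of v, so ∇C=0 decouples.
∂C/∂u = -4(u - 3)(u - 1)(u + 4) = 0 at u ∈ {-4, 1, 3}; ∂C/∂v = -20(v - 4)(v - 1)(v + 2)(v + 4) = 0 at v ∈ {-4, -2, 1, 4}.
The Hessian is diagonal: diag(C_uu, C_vv). Second derivatives: C_uu(-4)=-140, C_uu(1)=40, C_uu(3)=-56; C_vv(-4)=1600, C_vv(-2)=-720, C_vv(1)=900, C_vv(4)=-2880.
Local minima occur where both diagonal entries positive: (1, -4), (1, 1). Count: 2.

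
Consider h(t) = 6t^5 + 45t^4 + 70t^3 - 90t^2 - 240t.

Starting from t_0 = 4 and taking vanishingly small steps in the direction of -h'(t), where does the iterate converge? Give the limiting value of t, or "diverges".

h'(t) = 30(t - 1)(t + 1)(t + 2)(t + 4), so h'(4) = 21600.
Gradient descent moves in the -h' direction, i.e. t is decreasing.
The nearest critical point in that direction is t = 1, where h'' = 900 > 0 (a local minimum). The iterate converges there.

1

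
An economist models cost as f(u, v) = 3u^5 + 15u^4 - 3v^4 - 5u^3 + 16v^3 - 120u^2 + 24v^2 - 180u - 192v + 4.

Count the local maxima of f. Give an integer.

4

f separates as a function of u plus a function of v, so ∇f=0 decouples.
∂f/∂u = 15(u - 2)(u + 1)(u + 2)(u + 3) = 0 at u ∈ {-3, -2, -1, 2}; ∂f/∂v = -12(v - 4)(v - 2)(v + 2) = 0 at v ∈ {-2, 2, 4}.
The Hessian is diagonal: diag(f_uu, f_vv). Second derivatives: f_uu(-3)=-150, f_uu(-2)=60, f_uu(-1)=-90, f_uu(2)=900; f_vv(-2)=-288, f_vv(2)=96, f_vv(4)=-144.
Local maxima occur where both diagonal entries negative: (-3, -2), (-3, 4), (-1, -2), (-1, 4). Count: 4.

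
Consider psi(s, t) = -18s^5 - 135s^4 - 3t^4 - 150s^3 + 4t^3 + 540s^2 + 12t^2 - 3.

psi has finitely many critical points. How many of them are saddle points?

6

psi separates as a function of s plus a function of t, so ∇psi=0 decouples.
∂psi/∂s = -90s(s - 1)(s + 3)(s + 4) = 0 at s ∈ {-4, -3, 0, 1}; ∂psi/∂t = -12t(t - 2)(t + 1) = 0 at t ∈ {-1, 0, 2}.
The Hessian is diagonal: diag(psi_ss, psi_tt). Second derivatives: psi_ss(-4)=1800, psi_ss(-3)=-1080, psi_ss(0)=1080, psi_ss(1)=-1800; psi_tt(-1)=-36, psi_tt(0)=24, psi_tt(2)=-72.
Saddle points occur where the two diagonal entries have opposite signs: (-4, -1), (-4, 2), (-3, 0), (0, -1), (0, 2), (1, 0). Count: 6.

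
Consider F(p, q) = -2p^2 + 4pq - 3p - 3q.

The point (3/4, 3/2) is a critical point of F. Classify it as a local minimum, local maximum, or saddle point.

saddle point

The Hessian of F is constant: H = [[-4, 4], [4, 0]].
det(H) = (-4)·0 − 4² = -16.
Since det(H) < 0, H is indefinite and the critical point is a saddle point.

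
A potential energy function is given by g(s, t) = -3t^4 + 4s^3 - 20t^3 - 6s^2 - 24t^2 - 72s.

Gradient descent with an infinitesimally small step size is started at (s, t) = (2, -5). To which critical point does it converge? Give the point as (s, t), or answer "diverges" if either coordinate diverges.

g is separable, so gradient descent decouples: s follows -∂g/∂s, t follows -∂g/∂t.
∂g/∂s = 12(s - 3)(s + 2); at s=2 this is -48, so s increases.
∂g/∂t = -12t(t + 1)(t + 4); at t=-5 this is 240, so t decreases.
The t-coordinate has no critical point in that direction and runs off to infinity.

diverges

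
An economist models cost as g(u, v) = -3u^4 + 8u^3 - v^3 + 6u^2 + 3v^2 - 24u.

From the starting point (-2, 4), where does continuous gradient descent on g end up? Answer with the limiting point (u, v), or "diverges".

g is separable, so gradient descent decouples: u follows -∂g/∂u, v follows -∂g/∂v.
∂g/∂u = -12(u - 2)(u - 1)(u + 1); at u=-2 this is 144, so u decreases.
∂g/∂v = -3v(v - 2); at v=4 this is -24, so v increases.
The u-coordinate has no critical point in that direction and runs off to infinity.

diverges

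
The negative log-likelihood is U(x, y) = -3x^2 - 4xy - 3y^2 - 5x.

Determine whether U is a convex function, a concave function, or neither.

concave

U is quadratic, so its Hessian is the constant matrix H = [[-6, -4], [-4, -6]].
det(H) = 20, tr(H) = -12.
det(H) > 0 and tr(H) < 0, so H is negative definite everywhere: concave.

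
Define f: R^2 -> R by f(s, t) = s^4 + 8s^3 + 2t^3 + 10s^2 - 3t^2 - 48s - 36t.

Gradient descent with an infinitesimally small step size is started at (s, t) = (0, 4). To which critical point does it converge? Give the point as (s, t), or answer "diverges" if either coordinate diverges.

f is separable, so gradient descent decouples: s follows -∂f/∂s, t follows -∂f/∂t.
∂f/∂s = 4(s - 1)(s + 3)(s + 4); at s=0 this is -48, so s increases.
∂f/∂t = 6(t - 3)(t + 2); at t=4 this is 36, so t decreases.
s converges to its nearest critical value 1 (a local min of the s-part); t converges to 3. The iterate converges to (1, 3).

(1, 3)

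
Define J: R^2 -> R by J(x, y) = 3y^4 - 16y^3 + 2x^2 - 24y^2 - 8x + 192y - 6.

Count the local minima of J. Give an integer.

2

J separates as a function of x plus a function of y, so ∇J=0 decouples.
∂J/∂x = 4(x - 2) = 0 at x ∈ {2}; ∂J/∂y = 12(y - 4)(y - 2)(y + 2) = 0 at y ∈ {-2, 2, 4}.
The Hessian is diagonal: diag(J_xx, J_yy). Second derivatives: J_xx(2)=4; J_yy(-2)=288, J_yy(2)=-96, J_yy(4)=144.
Local minima occur where both diagonal entries positive: (2, -2), (2, 4). Count: 2.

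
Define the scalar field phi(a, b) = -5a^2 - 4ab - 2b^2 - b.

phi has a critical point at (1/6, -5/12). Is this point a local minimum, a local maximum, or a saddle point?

The Hessian of phi is constant: H = [[-10, -4], [-4, -4]].
det(H) = (-10)·(-4) − (-4)² = 24.
det(H) > 0 and tr(H) = -14 < 0, so H is negative definite and the point is a local maximum.

local maximum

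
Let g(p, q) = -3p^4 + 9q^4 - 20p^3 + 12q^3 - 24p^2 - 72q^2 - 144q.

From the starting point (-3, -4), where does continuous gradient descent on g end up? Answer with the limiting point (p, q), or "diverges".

g is separable, so gradient descent decouples: p follows -∂g/∂p, q follows -∂g/∂q.
∂g/∂p = -12p(p + 1)(p + 4); at p=-3 this is -72, so p increases.
∂g/∂q = 36(q - 2)(q + 1)(q + 2); at q=-4 this is -1296, so q increases.
p converges to its nearest critical value -1 (a local min of the p-part); q converges to -2. The iterate converges to (-1, -2).

(-1, -2)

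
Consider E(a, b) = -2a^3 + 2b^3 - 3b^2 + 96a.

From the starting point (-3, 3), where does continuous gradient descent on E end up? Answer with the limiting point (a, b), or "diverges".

(-4, 1)

E is separable, so gradient descent decouples: a follows -∂E/∂a, b follows -∂E/∂b.
∂E/∂a = -6(a - 4)(a + 4); at a=-3 this is 42, so a decreases.
∂E/∂b = 6b(b - 1); at b=3 this is 36, so b decreases.
a converges to its nearest critical value -4 (a local min of the a-part); b converges to 1. The iterate converges to (-4, 1).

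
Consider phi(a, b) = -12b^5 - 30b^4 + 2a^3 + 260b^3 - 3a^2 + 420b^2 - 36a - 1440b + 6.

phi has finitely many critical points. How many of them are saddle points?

phi separates as a function of a plus a function of b, so ∇phi=0 decouples.
∂phi/∂a = 6(a - 3)(a + 2) = 0 at a ∈ {-2, 3}; ∂phi/∂b = -60(b - 3)(b - 1)(b + 2)(b + 4) = 0 at b ∈ {-4, -2, 1, 3}.
The Hessian is diagonal: diag(phi_aa, phi_bb). Second derivatives: phi_aa(-2)=-30, phi_aa(3)=30; phi_bb(-4)=4200, phi_bb(-2)=-1800, phi_bb(1)=1800, phi_bb(3)=-4200.
Saddle points occur where the two diagonal entries have opposite signs: (-2, -4), (-2, 1), (3, -2), (3, 3). Count: 4.

4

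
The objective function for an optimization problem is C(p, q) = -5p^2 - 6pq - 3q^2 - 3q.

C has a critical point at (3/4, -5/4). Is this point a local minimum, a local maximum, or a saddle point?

local maximum

The Hessian of C is constant: H = [[-10, -6], [-6, -6]].
det(H) = (-10)·(-6) − (-6)² = 24.
det(H) > 0 and tr(H) = -16 < 0, so H is negative definite and the point is a local maximum.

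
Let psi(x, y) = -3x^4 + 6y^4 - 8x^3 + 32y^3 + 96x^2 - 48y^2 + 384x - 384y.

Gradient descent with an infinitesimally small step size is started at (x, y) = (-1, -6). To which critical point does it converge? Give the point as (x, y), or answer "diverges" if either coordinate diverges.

psi is separable, so gradient descent decouples: x follows -∂psi/∂x, y follows -∂psi/∂y.
∂psi/∂x = -12(x - 4)(x + 2)(x + 4); at x=-1 this is 180, so x decreases.
∂psi/∂y = 24(y - 2)(y + 2)(y + 4); at y=-6 this is -1536, so y increases.
x converges to its nearest critical value -2 (a local min of the x-part); y converges to -4. The iterate converges to (-2, -4).

(-2, -4)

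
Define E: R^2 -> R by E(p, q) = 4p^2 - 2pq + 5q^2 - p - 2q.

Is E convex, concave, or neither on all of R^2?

E is quadratic, so its Hessian is the constant matrix H = [[8, -2], [-2, 10]].
det(H) = 76, tr(H) = 18.
det(H) > 0 and tr(H) > 0, so H is positive definite everywhere: convex.

convex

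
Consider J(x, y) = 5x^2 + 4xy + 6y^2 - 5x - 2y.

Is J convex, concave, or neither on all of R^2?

convex

J is quadratic, so its Hessian is the constant matrix H = [[10, 4], [4, 12]].
det(H) = 104, tr(H) = 22.
det(H) > 0 and tr(H) > 0, so H is positive definite everywhere: convex.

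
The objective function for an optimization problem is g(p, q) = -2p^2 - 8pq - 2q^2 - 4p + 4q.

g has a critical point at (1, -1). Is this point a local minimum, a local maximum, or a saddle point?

saddle point

The Hessian of g is constant: H = [[-4, -8], [-8, -4]].
det(H) = (-4)·(-4) − (-8)² = -48.
Since det(H) < 0, H is indefinite and the critical point is a saddle point.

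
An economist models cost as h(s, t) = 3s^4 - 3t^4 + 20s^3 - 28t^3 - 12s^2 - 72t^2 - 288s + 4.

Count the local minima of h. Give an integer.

2

h separates as a function of s plus a function of t, so ∇h=0 decouples.
∂h/∂s = 12(s - 2)(s + 3)(s + 4) = 0 at s ∈ {-4, -3, 2}; ∂h/∂t = -12t(t + 3)(t + 4) = 0 at t ∈ {-4, -3, 0}.
The Hessian is diagonal: diag(h_ss, h_tt). Second derivatives: h_ss(-4)=72, h_ss(-3)=-60, h_ss(2)=360; h_tt(-4)=-48, h_tt(-3)=36, h_tt(0)=-144.
Local minima occur where both diagonal entries positive: (-4, -3), (2, -3). Count: 2.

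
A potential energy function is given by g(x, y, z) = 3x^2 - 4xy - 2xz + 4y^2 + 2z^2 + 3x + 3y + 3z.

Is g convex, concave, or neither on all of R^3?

g is quadratic, so its Hessian is the constant matrix H = [[6, -4, -2], [-4, 8, 0], [-2, 0, 4]].
Leading principal minors: 6, 32, 96.
All positive ⇒ H ≻ 0 ⇒ convex.

convex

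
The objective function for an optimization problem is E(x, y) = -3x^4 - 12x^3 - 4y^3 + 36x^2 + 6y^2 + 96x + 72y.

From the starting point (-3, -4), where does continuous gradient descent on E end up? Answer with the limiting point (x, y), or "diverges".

E is separable, so gradient descent decouples: x follows -∂E/∂x, y follows -∂E/∂y.
∂E/∂x = -12(x - 2)(x + 1)(x + 4); at x=-3 this is -120, so x increases.
∂E/∂y = -12(y - 3)(y + 2); at y=-4 this is -168, so y increases.
x converges to its nearest critical value -1 (a local min of the x-part); y converges to -2. The iterate converges to (-1, -2).

(-1, -2)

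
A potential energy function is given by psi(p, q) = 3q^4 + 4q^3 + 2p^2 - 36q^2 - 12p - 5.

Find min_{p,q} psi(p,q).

psi(p,q) separates as A(p) + B(q) − 5, so its minimum is min A + min B − 5.
A'(p) = 4p - 12 vanishes at p ∈ {3}; B'(q) = 12q(q - 2)(q + 3) vanishes at q ∈ {-3, 0, 2}.
Local minima of A (where A''>0): A(3)=-18. Local minima of B: B(-3)=-189, B(2)=-64.
So the global minimum of psi is A(3) + B(-3) − 5 = -18 − 189 − 5 = -212, attained at (3, -3).

-212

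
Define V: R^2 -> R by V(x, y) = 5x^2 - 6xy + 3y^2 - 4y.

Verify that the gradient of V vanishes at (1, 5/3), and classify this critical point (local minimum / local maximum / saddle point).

∇V = (10x - 6y, -6x + 6y - 4); substituting (1, 5/3) gives ∇V = (0, 0), so (1, 5/3) is indeed a critical point.
The Hessian of V is constant: H = [[10, -6], [-6, 6]].
det(H) = 10·6 − (-6)² = 24.
det(H) > 0 and tr(H) = 16 > 0, so H is positive definite and the point is a local minimum.

local minimum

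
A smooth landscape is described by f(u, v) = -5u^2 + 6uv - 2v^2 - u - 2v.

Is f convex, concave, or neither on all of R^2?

f is quadratic, so its Hessian is the constant matrix H = [[-10, 6], [6, -4]].
det(H) = 4, tr(H) = -14.
det(H) > 0 and tr(H) < 0, so H is negative definite everywhere: concave.

concave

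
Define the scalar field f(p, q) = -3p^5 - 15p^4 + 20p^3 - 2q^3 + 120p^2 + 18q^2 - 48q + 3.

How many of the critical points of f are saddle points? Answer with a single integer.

f separates as a function of p plus a function of q, so ∇f=0 decouples.
∂f/∂p = -15p(p - 2)(p + 2)(p + 4) = 0 at p ∈ {-4, -2, 0, 2}; ∂f/∂q = -6(q - 4)(q - 2) = 0 at q ∈ {2, 4}.
The Hessian is diagonal: diag(f_pp, f_qq). Second derivatives: f_pp(-4)=720, f_pp(-2)=-240, f_pp(0)=240, f_pp(2)=-720; f_qq(2)=12, f_qq(4)=-12.
Saddle points occur where the two diagonal entries have opposite signs: (-4, 4), (-2, 2), (0, 4), (2, 2). Count: 4.

4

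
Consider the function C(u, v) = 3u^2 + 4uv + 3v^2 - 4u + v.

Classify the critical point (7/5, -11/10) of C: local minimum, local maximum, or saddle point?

The Hessian of C is constant: H = [[6, 4], [4, 6]].
det(H) = 6·6 − 4² = 20.
det(H) > 0 and tr(H) = 12 > 0, so H is positive definite and the point is a local minimum.

local minimum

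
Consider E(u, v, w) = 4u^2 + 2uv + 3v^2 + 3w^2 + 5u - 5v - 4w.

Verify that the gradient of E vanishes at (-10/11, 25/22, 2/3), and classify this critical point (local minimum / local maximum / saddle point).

∇E = (8u + 2v + 5, 2u + 6v - 5, 6w - 4); substituting (-10/11, 25/22, 2/3) gives ∇E = (0, 0, 0), so (-10/11, 25/22, 2/3) is indeed a critical point.
The Hessian is constant: H = [[8, 2, 0], [2, 6, 0], [0, 0, 6]].
Leading principal minors: Δ₁ = 8, Δ₂ = 44, Δ₃ = 264.
All leading minors are positive, so H is positive definite: a local minimum.

local minimum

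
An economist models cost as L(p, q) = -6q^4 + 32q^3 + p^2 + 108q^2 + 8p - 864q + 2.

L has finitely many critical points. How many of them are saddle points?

2

L separates as a function of p plus a function of q, so ∇L=0 decouples.
∂L/∂p = 2(p + 4) = 0 at p ∈ {-4}; ∂L/∂q = -24(q - 4)(q - 3)(q + 3) = 0 at q ∈ {-3, 3, 4}.
The Hessian is diagonal: diag(L_pp, L_qq). Second derivatives: L_pp(-4)=2; L_qq(-3)=-1008, L_qq(3)=144, L_qq(4)=-168.
Saddle points occur where the two diagonal entries have opposite signs: (-4, -3), (-4, 4). Count: 2.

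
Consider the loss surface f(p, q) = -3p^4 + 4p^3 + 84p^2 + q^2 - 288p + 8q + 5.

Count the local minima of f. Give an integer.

f separates as a function of p plus a function of q, so ∇f=0 decouples.
∂f/∂p = -12(p - 3)(p - 2)(p + 4) = 0 at p ∈ {-4, 2, 3}; ∂f/∂q = 2(q + 4) = 0 at q ∈ {-4}.
The Hessian is diagonal: diag(f_pp, f_qq). Second derivatives: f_pp(-4)=-504, f_pp(2)=72, f_pp(3)=-84; f_qq(-4)=2.
Local minima occur where both diagonal entries positive: (2, -4). Count: 1.

1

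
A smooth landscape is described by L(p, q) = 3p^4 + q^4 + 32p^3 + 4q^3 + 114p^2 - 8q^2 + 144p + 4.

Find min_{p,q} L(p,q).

-183

L(p,q) separates as A(p) + B(q) + 4, so its minimum is min A + min B + 4.
A'(p) = 12(p + 1)(p + 3)(p + 4) vanishes at p ∈ {-4, -3, -1}; B'(q) = 4q(q - 1)(q + 4) vanishes at q ∈ {-4, 0, 1}.
Local minima of A (where A''>0): A(-4)=-32, A(-1)=-59. Local minima of B: B(-4)=-128, B(1)=-3.
So the global minimum of L is A(-1) + B(-4) + 4 = -59 − 128 + 4 = -183, attained at (-1, -4).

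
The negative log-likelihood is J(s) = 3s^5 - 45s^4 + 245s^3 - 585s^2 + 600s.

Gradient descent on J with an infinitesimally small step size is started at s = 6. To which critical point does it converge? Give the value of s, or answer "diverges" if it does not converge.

5

J'(s) = 15(s - 5)(s - 4)(s - 2)(s - 1), so J'(6) = 600.
Gradient descent moves in the -J' direction, i.e. s is decreasing.
The nearest critical point in that direction is s = 5, where J'' = 180 > 0 (a local minimum). The iterate converges there.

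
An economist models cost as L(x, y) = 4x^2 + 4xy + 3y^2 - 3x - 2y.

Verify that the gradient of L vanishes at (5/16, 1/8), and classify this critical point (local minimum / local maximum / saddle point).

local minimum

∇L = (8x + 4y - 3, 4x + 6y - 2); substituting (5/16, 1/8) gives ∇L = (0, 0), so (5/16, 1/8) is indeed a critical point.
The Hessian of L is constant: H = [[8, 4], [4, 6]].
det(H) = 8·6 − 4² = 32.
det(H) > 0 and tr(H) = 14 > 0, so H is positive definite and the point is a local minimum.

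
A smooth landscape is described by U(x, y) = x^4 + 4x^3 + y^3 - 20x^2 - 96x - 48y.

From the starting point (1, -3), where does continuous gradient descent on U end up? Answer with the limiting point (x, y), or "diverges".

(3, 4)

U is separable, so gradient descent decouples: x follows -∂U/∂x, y follows -∂U/∂y.
∂U/∂x = 4(x - 3)(x + 2)(x + 4); at x=1 this is -120, so x increases.
∂U/∂y = 3(y - 4)(y + 4); at y=-3 this is -21, so y increases.
x converges to its nearest critical value 3 (a local min of the x-part); y converges to 4. The iterate converges to (3, 4).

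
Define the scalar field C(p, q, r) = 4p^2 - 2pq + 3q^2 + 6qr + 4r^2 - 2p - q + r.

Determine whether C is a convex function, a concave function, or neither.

convex

C is quadratic, so its Hessian is the constant matrix H = [[8, -2, 0], [-2, 6, 6], [0, 6, 8]].
Leading principal minors: 8, 44, 64.
All positive ⇒ H ≻ 0 ⇒ convex.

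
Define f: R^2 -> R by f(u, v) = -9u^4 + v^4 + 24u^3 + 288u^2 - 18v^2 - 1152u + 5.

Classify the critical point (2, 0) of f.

saddle point

The mixed partial ∂²f/∂u∂v is 0, so the Hessian at any point is diag(f_uu, f_vv) = diag(36(-3u^2 + 4u + 16), 12(v^2 - 3)).
At (2, 0): H = diag(432, -36).
The eigenvalues have opposite signs, so H is indefinite: a saddle point.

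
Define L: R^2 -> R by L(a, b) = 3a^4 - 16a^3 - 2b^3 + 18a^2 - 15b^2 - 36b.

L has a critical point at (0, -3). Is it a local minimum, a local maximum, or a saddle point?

The mixed partial ∂²L/∂a∂b is 0, so the Hessian at any point is diag(L_aa, L_bb) = diag(12(3a^2 - 8a + 3), -6(2b + 5)).
At (0, -3): H = diag(36, 6).
Both eigenvalues are positive, so H is positive definite: a local minimum.

local minimum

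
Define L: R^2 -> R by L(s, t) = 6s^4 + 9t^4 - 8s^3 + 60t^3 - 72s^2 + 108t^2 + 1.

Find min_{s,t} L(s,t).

-377

L(s,t) separates as P(s) + Q(t) + 1, so its minimum is min P + min Q + 1.
P'(s) = 24s(s - 3)(s + 2) vanishes at s ∈ {-2, 0, 3}; Q'(t) = 36t(t + 2)(t + 3) vanishes at t ∈ {-3, -2, 0}.
Local minima of P (where P''>0): P(-2)=-128, P(3)=-378. Local minima of Q: Q(-3)=81, Q(0)=0.
So the global minimum of L is P(3) + Q(0) + 1 = -378 + 0 + 1 = -377, attained at (3, 0).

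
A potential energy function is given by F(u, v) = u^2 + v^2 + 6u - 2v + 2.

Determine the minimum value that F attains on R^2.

F(u,v) separates as P(u) + Q(v) + 2, so its minimum is min P + min Q + 2.
P'(u) = 2u + 6 vanishes at u ∈ {-3}; Q'(v) = 2v - 2 vanishes at v ∈ {1}.
Local minima of P (where P''>0): P(-3)=-9. Local minima of Q: Q(1)=-1.
So the global minimum of F is P(-3) + Q(1) + 2 = -9 − 1 + 2 = -8, attained at (-3, 1).

-8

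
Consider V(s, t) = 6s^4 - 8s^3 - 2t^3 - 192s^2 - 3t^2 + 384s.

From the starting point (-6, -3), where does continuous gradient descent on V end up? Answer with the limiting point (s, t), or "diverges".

(-4, -1)

V is separable, so gradient descent decouples: s follows -∂V/∂s, t follows -∂V/∂t.
∂V/∂s = 24(s - 4)(s - 1)(s + 4); at s=-6 this is -3360, so s increases.
∂V/∂t = -6t(t + 1); at t=-3 this is -36, so t increases.
s converges to its nearest critical value -4 (a local min of the s-part); t converges to -1. The iterate converges to (-4, -1).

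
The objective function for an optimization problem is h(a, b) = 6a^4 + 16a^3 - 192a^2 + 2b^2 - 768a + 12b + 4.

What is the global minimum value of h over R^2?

h(a,b) separates as P(a) + Q(b) + 4, so its minimum is min P + min Q + 4.
P'(a) = 24(a - 4)(a + 2)(a + 4) vanishes at a ∈ {-4, -2, 4}; Q'(b) = 4b + 12 vanishes at b ∈ {-3}.
Local minima of P (where P''>0): P(-4)=512, P(4)=-3584. Local minima of Q: Q(-3)=-18.
So the global minimum of h is P(4) + Q(-3) + 4 = -3584 − 18 + 4 = -3598, attained at (4, -3).

-3598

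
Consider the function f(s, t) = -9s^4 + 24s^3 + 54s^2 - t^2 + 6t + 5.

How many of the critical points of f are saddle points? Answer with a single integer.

1

f separates as a function of s plus a function of t, so ∇f=0 decouples.
∂f/∂s = -36s(s - 3)(s + 1) = 0 at s ∈ {-1, 0, 3}; ∂f/∂t = -2(t - 3) = 0 at t ∈ {3}.
The Hessian is diagonal: diag(f_ss, f_tt). Second derivatives: f_ss(-1)=-144, f_ss(0)=108, f_ss(3)=-432; f_tt(3)=-2.
Saddle points occur where the two diagonal entries have opposite signs: (0, 3). Count: 1.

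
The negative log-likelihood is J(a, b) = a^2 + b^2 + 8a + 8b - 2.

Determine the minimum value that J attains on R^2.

-34

J(a,b) separates as P(a) + Q(b) − 2, so its minimum is min P + min Q − 2.
P'(a) = 2a + 8 vanishes at a ∈ {-4}; Q'(b) = 2b + 8 vanishes at b ∈ {-4}.
Local minima of P (where P''>0): P(-4)=-16. Local minima of Q: Q(-4)=-16.
So the global minimum of J is P(-4) + Q(-4) − 2 = -16 − 16 − 2 = -34, attained at (-4, -4).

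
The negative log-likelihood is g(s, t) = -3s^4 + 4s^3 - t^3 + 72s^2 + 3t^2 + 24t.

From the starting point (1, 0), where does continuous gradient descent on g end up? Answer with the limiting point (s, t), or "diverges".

g is separable, so gradient descent decouples: s follows -∂g/∂s, t follows -∂g/∂t.
∂g/∂s = -12s(s - 4)(s + 3); at s=1 this is 144, so s decreases.
∂g/∂t = -3(t - 4)(t + 2); at t=0 this is 24, so t decreases.
s converges to its nearest critical value 0 (a local min of the s-part); t converges to -2. The iterate converges to (0, -2).

(0, -2)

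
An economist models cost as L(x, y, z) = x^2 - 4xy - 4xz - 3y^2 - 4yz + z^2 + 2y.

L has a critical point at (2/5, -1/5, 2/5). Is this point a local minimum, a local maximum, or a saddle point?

saddle point

The Hessian is constant: H = [[2, -4, -4], [-4, -6, -4], [-4, -4, 2]].
Leading principal minors: Δ₁ = 2, Δ₂ = -28, Δ₃ = -120.
The minors fit neither the all-positive nor the alternating-sign pattern, so H is indefinite: a saddle point.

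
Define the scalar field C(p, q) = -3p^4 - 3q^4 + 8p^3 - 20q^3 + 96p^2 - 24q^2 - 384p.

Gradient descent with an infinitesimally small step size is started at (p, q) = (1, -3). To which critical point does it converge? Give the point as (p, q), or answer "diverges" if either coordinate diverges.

(2, -1)

C is separable, so gradient descent decouples: p follows -∂C/∂p, q follows -∂C/∂q.
∂C/∂p = -12(p - 4)(p - 2)(p + 4); at p=1 this is -180, so p increases.
∂C/∂q = -12q(q + 1)(q + 4); at q=-3 this is -72, so q increases.
p converges to its nearest critical value 2 (a local min of the p-part); q converges to -1. The iterate converges to (2, -1).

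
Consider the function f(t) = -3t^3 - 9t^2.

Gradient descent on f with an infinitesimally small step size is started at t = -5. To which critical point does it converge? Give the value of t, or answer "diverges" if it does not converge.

f'(t) = -9t(t + 2), so f'(-5) = -135.
Gradient descent moves in the -f' direction, i.e. t is increasing.
The nearest critical point in that direction is t = -2, where f'' = 18 > 0 (a local minimum). The iterate converges there.

-2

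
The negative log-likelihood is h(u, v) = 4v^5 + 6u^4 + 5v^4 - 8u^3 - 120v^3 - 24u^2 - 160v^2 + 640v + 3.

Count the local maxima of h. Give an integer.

2

h separates as a function of u plus a function of v, so ∇h=0 decouples.
∂h/∂u = 24u(u - 2)(u + 1) = 0 at u ∈ {-1, 0, 2}; ∂h/∂v = 20(v - 4)(v - 1)(v + 2)(v + 4) = 0 at v ∈ {-4, -2, 1, 4}.
The Hessian is diagonal: diag(h_uu, h_vv). Second derivatives: h_uu(-1)=72, h_uu(0)=-48, h_uu(2)=144; h_vv(-4)=-1600, h_vv(-2)=720, h_vv(1)=-900, h_vv(4)=2880.
Local maxima occur where both diagonal entries negative: (0, -4), (0, 1). Count: 2.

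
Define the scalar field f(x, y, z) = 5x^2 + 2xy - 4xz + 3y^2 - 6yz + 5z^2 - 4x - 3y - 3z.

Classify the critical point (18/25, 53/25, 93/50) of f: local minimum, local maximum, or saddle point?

The Hessian is constant: H = [[10, 2, -4], [2, 6, -6], [-4, -6, 10]].
Leading principal minors: Δ₁ = 10, Δ₂ = 56, Δ₃ = 200.
All leading minors are positive, so H is positive definite: a local minimum.

local minimum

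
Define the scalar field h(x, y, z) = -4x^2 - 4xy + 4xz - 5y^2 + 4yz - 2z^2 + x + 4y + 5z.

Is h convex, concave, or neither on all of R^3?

concave

h is quadratic, so its Hessian is the constant matrix H = [[-8, -4, 4], [-4, -10, 4], [4, 4, -4]].
Leading principal minors: -8, 64, -96.
Signs alternate −, +, − ⇒ H ≺ 0 ⇒ concave.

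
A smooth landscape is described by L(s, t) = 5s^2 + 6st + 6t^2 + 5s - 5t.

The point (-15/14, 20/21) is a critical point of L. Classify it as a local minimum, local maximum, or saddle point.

local minimum

The Hessian of L is constant: H = [[10, 6], [6, 12]].
det(H) = 10·12 − 6² = 84.
det(H) > 0 and tr(H) = 22 > 0, so H is positive definite and the point is a local minimum.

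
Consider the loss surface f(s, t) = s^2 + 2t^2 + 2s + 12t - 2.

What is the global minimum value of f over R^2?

f(s,t) separates as P(s) + Q(t) − 2, so its minimum is min P + min Q − 2.
P'(s) = 2s + 2 vanishes at s ∈ {-1}; Q'(t) = 4(t + 3) vanishes at t ∈ {-3}.
Local minima of P (where P''>0): P(-1)=-1. Local minima of Q: Q(-3)=-18.
So the global minimum of f is P(-1) + Q(-3) − 2 = -1 − 18 − 2 = -21, attained at (-1, -3).

-21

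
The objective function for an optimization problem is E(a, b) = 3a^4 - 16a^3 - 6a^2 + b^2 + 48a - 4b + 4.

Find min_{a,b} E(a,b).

E(a,b) separates as P(a) + Q(b) + 4, so its minimum is min P + min Q + 4.
P'(a) = 12(a - 4)(a - 1)(a + 1) vanishes at a ∈ {-1, 1, 4}; Q'(b) = 2b - 4 vanishes at b ∈ {2}.
Local minima of P (where P''>0): P(-1)=-35, P(4)=-160. Local minima of Q: Q(2)=-4.
So the global minimum of E is P(4) + Q(2) + 4 = -160 − 4 + 4 = -160, attained at (4, 2).

-160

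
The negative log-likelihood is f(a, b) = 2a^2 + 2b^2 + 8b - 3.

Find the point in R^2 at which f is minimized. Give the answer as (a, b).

f(a,b) separates as P(a) + Q(b) − 3, so its minimum is min P + min Q − 3.
P'(a) = 4a vanishes at a ∈ {0}; Q'(b) = 4b + 8 vanishes at b ∈ {-2}.
Local minima of P (where P''>0): P(0)=0. Local minima of Q: Q(-2)=-8.
So the global minimum of f is P(0) + Q(-2) − 3 = 0 − 8 − 3 = -11, attained at (0, -2).

(0, -2)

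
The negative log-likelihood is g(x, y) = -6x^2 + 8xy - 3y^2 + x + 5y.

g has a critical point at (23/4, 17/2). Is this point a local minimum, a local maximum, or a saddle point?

The Hessian of g is constant: H = [[-12, 8], [8, -6]].
det(H) = (-12)·(-6) − 8² = 8.
det(H) > 0 and tr(H) = -18 < 0, so H is negative definite and the point is a local maximum.

local maximum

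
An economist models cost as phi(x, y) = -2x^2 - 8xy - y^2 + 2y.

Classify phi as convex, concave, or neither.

phi is quadratic, so its Hessian is the constant matrix H = [[-4, -8], [-8, -2]].
det(H) = -56, tr(H) = -6.
det(H) < 0, so H is indefinite: neither convex nor concave.

neither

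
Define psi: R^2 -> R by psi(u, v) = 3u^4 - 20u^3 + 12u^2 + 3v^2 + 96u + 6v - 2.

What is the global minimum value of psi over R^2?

-66

psi(u,v) separates as P(u) + Q(v) − 2, so its minimum is min P + min Q − 2.
P'(u) = 12(u - 4)(u - 2)(u + 1) vanishes at u ∈ {-1, 2, 4}; Q'(v) = 6v + 6 vanishes at v ∈ {-1}.
Local minima of P (where P''>0): P(-1)=-61, P(4)=64. Local minima of Q: Q(-1)=-3.
So the global minimum of psi is P(-1) + Q(-1) − 2 = -61 − 3 − 2 = -66, attained at (-1, -1).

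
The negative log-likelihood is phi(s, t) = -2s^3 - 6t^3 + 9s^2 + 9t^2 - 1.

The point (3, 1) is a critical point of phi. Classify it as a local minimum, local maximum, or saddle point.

local maximum

The mixed partial ∂²phi/∂s∂t is 0, so the Hessian at any point is diag(phi_ss, phi_tt) = diag(6(-2s + 3), 18(-2t + 1)).
At (3, 1): H = diag(-18, -18).
Both eigenvalues are negative, so H is negative definite: a local maximum.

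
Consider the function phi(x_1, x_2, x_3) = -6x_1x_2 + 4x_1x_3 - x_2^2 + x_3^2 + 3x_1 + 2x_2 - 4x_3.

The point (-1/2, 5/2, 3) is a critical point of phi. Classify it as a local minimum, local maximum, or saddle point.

The Hessian is constant: H = [[0, -6, 4], [-6, -2, 0], [4, 0, 2]].
Leading principal minors: Δ₁ = 0, Δ₂ = -36, Δ₃ = -40.
The minors fit neither the all-positive nor the alternating-sign pattern, so H is indefinite: a saddle point.

saddle point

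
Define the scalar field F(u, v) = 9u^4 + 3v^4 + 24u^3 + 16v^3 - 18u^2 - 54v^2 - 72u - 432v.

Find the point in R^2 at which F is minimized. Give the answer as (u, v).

F(u,v) separates as P(u) + Q(v), so its minimum is min P + min Q.
P'(u) = 36(u - 1)(u + 1)(u + 2) vanishes at u ∈ {-2, -1, 1}; Q'(v) = 12(v - 3)(v + 3)(v + 4) vanishes at v ∈ {-4, -3, 3}.
Local minima of P (where P''>0): P(-2)=24, P(1)=-57. Local minima of Q: Q(-4)=608, Q(3)=-1107.
So the global minimum of F is P(1) + Q(3) = -57 − 1107 = -1164, attained at (1, 3).

(1, 3)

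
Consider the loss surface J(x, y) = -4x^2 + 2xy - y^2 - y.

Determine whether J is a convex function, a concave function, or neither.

concave

J is quadratic, so its Hessian is the constant matrix H = [[-8, 2], [2, -2]].
det(H) = 12, tr(H) = -10.
det(H) > 0 and tr(H) < 0, so H is negative definite everywhere: concave.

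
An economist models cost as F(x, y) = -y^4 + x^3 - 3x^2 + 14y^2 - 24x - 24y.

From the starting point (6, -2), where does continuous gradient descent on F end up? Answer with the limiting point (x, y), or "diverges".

(4, 1)

F is separable, so gradient descent decouples: x follows -∂F/∂x, y follows -∂F/∂y.
∂F/∂x = 3(x - 4)(x + 2); at x=6 this is 48, so x decreases.
∂F/∂y = -4(y - 2)(y - 1)(y + 3); at y=-2 this is -48, so y increases.
x converges to its nearest critical value 4 (a local min of the x-part); y converges to 1. The iterate converges to (4, 1).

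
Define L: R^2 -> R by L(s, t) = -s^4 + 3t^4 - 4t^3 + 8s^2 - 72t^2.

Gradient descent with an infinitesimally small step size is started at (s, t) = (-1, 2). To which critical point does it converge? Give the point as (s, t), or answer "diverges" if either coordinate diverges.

(0, 4)

L is separable, so gradient descent decouples: s follows -∂L/∂s, t follows -∂L/∂t.
∂L/∂s = -4s(s - 2)(s + 2); at s=-1 this is -12, so s increases.
∂L/∂t = 12t(t - 4)(t + 3); at t=2 this is -240, so t increases.
s converges to its nearest critical value 0 (a local min of the s-part); t converges to 4. The iterate converges to (0, 4).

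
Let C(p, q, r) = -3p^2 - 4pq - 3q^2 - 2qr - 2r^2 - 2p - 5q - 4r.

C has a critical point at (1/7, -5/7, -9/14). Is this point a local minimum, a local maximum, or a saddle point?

The Hessian is constant: H = [[-6, -4, 0], [-4, -6, -2], [0, -2, -4]].
Leading principal minors: Δ₁ = -6, Δ₂ = 20, Δ₃ = -56.
The minors alternate sign starting negative (−, +, −), so H is negative definite: a local maximum.

local maximum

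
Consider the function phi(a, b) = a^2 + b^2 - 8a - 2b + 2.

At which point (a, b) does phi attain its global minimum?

phi(a,b) separates as P(a) + Q(b) + 2, so its minimum is min P + min Q + 2.
P'(a) = 2a - 8 vanishes at a ∈ {4}; Q'(b) = 2b - 2 vanishes at b ∈ {1}.
Local minima of P (where P''>0): P(4)=-16. Local minima of Q: Q(1)=-1.
So the global minimum of phi is P(4) + Q(1) + 2 = -16 − 1 + 2 = -15, attained at (4, 1).

(4, 1)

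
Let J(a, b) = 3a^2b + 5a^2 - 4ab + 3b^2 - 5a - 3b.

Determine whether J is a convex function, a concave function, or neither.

The term 3a^2b is cubic, so the Hessian is not constant.
∂²J/∂a² = 6b + 10, which takes both signs as b varies (negative for sufficiently negative b). A diagonal entry of the Hessian changing sign means the Hessian is neither positive- nor negative-semidefinite on all of R^2.

neither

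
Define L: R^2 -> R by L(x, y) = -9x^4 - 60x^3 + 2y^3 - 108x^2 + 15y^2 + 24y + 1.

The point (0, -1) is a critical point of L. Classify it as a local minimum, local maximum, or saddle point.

The mixed partial ∂²L/∂x∂y is 0, so the Hessian at any point is diag(L_xx, L_yy) = diag(-36(3x^2 + 10x + 6), 6(2y + 5)).
At (0, -1): H = diag(-216, 18).
The eigenvalues have opposite signs, so H is indefinite: a saddle point.

saddle point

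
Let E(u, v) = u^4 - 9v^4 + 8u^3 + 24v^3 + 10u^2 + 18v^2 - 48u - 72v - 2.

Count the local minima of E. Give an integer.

2

E separates as a function of u plus a function of v, so ∇E=0 decouples.
∂E/∂u = 4(u - 1)(u + 3)(u + 4) = 0 at u ∈ {-4, -3, 1}; ∂E/∂v = -36(v - 2)(v - 1)(v + 1) = 0 at v ∈ {-1, 1, 2}.
The Hessian is diagonal: diag(E_uu, E_vv). Second derivatives: E_uu(-4)=20, E_uu(-3)=-16, E_uu(1)=80; E_vv(-1)=-216, E_vv(1)=72, E_vv(2)=-108.
Local minima occur where both diagonal entries positive: (-4, 1), (1, 1). Count: 2.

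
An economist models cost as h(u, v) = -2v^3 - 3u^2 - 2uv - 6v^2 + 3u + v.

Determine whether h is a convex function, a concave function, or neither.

neither

The term -2v^3 is cubic, so the Hessian is not constant.
∂²h/∂v² = -12v - 12, which takes both signs as v varies (negative for sufficiently large v). A diagonal entry of the Hessian changing sign means the Hessian is neither positive- nor negative-semidefinite on all of R^2.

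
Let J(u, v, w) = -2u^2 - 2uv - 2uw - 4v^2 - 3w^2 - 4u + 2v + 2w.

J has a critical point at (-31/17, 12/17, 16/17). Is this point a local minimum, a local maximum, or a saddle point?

The Hessian is constant: H = [[-4, -2, -2], [-2, -8, 0], [-2, 0, -6]].
Leading principal minors: Δ₁ = -4, Δ₂ = 28, Δ₃ = -136.
The minors alternate sign starting negative (−, +, −), so H is negative definite: a local maximum.

local maximum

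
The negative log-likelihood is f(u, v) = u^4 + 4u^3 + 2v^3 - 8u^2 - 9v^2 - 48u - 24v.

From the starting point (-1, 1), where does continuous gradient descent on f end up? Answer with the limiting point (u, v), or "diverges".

f is separable, so gradient descent decouples: u follows -∂f/∂u, v follows -∂f/∂v.
∂f/∂u = 4(u - 2)(u + 2)(u + 3); at u=-1 this is -24, so u increases.
∂f/∂v = 6(v - 4)(v + 1); at v=1 this is -36, so v increases.
u converges to its nearest critical value 2 (a local min of the u-part); v converges to 4. The iterate converges to (2, 4).

(2, 4)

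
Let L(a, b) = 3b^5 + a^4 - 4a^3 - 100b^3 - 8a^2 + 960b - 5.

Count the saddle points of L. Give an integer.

6

L separates as a function of a plus a function of b, so ∇L=0 decouples.
∂L/∂a = 4a(a - 4)(a + 1) = 0 at a ∈ {-1, 0, 4}; ∂L/∂b = 15(b - 4)(b - 2)(b + 2)(b + 4) = 0 at b ∈ {-4, -2, 2, 4}.
The Hessian is diagonal: diag(L_aa, L_bb). Second derivatives: L_aa(-1)=20, L_aa(0)=-16, L_aa(4)=80; L_bb(-4)=-1440, L_bb(-2)=720, L_bb(2)=-720, L_bb(4)=1440.
Saddle points occur where the two diagonal entries have opposite signs: (-1, -4), (-1, 2), (0, -2), (0, 4), (4, -4), (4, 2). Count: 6.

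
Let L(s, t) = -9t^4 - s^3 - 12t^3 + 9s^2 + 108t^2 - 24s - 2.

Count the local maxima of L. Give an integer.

L separates as a function of s plus a function of t, so ∇L=0 decouples.
∂L/∂s = -3(s - 4)(s - 2) = 0 at s ∈ {2, 4}; ∂L/∂t = -36t(t - 2)(t + 3) = 0 at t ∈ {-3, 0, 2}.
The Hessian is diagonal: diag(L_ss, L_tt). Second derivatives: L_ss(2)=6, L_ss(4)=-6; L_tt(-3)=-540, L_tt(0)=216, L_tt(2)=-360.
Local maxima occur where both diagonal entries negative: (4, -3), (4, 2). Count: 2.

2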